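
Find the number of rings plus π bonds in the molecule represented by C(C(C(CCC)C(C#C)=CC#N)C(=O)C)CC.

6

Molecular formula from the SMILES: C15H21NO.
DoU = (2C + 2 + N − H − X)/2 = (2·15 + 2 + 1 − 21 − 0)/2 = 12/2 = 6.
(Structurally: 0 ring(s) + 6 π bond(s) = 6.)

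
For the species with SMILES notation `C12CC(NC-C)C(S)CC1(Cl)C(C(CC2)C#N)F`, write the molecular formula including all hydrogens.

C13H20ClFN2S

Heavy atoms from the SMILES: 13 C, 1 Cl, 1 F, 2 N, 1 S.
Implicit hydrogens by atom environment:
  5 × C: 2 H each → 10
  5 × C: 1 H each → 5
  2 × C: no H
  1 × C: 3 H
  1 × Cl: no H
  1 × F: no H
  1 × N: 1 H
  1 × N: no H
  1 × S: 1 H
  Total hydrogens = 20.
Molecular formula: C13H20ClFN2S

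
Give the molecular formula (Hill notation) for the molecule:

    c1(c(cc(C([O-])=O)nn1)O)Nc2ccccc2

C11H8N3O3-

Heavy atoms from the SMILES: 11 C, 3 N, 3 O.
Implicit hydrogens by atom environment:
  6 × C (aromatic): 1 H each → 6
  4 × C (aromatic): no H
  2 × N (aromatic): no H
  1 × C: no H
  1 × N: 1 H
  1 × O: 1 H
  1 × O: no H
  1 × O (charge -1): no H
  Total hydrogens = 8.
Net charge -1.
Molecular formula: C11H8N3O3-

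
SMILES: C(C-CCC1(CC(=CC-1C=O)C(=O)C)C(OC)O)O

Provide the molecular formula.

C14H22O5

Heavy atoms from the SMILES: 14 C, 5 O.
Implicit hydrogens by atom environment:
  5 × C: 2 H each → 10
  4 × C: 1 H each → 4
  3 × C: no H
  3 × O: no H
  2 × C: 3 H each → 6
  2 × O: 1 H each → 2
  Total hydrogens = 22.
Molecular formula: C14H22O5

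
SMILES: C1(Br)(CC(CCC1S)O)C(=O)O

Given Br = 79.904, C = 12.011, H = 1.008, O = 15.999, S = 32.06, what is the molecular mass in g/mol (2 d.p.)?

Molecular formula: C7H11BrO3S.
M = 1×79.904 + 7×12.011 + 11×1.008 + 3×15.999 + 1×32.06 = 255.13 g/mol.

255.13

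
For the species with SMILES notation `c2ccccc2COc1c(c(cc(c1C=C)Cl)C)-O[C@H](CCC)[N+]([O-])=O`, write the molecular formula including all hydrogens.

Heavy atoms from the SMILES: 20 C, 1 Cl, 1 N, 4 O.
Implicit hydrogens by atom environment:
  6 × C (aromatic): 1 H each → 6
  6 × C (aromatic): no H
  4 × C: 2 H each → 8
  3 × O: no H
  2 × C: 3 H each → 6
  2 × C: 1 H each → 2
  1 × Cl: no H
  1 × N (charge +1): no H
  1 × O (charge -1): no H
  Total hydrogens = 22.
Molecular formula: C20H22ClNO4

C20H22ClNO4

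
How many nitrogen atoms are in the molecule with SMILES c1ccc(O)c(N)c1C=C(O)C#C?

The symbol for nitrogen appears 1 time in the SMILES.

1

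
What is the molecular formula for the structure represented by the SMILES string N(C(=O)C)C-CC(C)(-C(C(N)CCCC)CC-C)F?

Heavy atoms from the SMILES: 15 C, 1 F, 2 N, 1 O.
Implicit hydrogens by atom environment:
  7 × C: 2 H each → 14
  4 × C: 3 H each → 12
  2 × C: 1 H each → 2
  2 × C: no H
  1 × F: no H
  1 × N: 2 H
  1 × N: 1 H
  1 × O: no H
  Total hydrogens = 31.
Molecular formula: C15H31FN2O

C15H31FN2O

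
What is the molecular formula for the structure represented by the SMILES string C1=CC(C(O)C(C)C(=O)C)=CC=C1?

C11H14O2

Heavy atoms from the SMILES: 11 C, 2 O.
Implicit hydrogens by atom environment:
  5 × C (aromatic): 1 H each → 5
  2 × C: 3 H each → 6
  2 × C: 1 H each → 2
  1 × C (aromatic): no H
  1 × C: no H
  1 × O: 1 H
  1 × O: no H
  Total hydrogens = 14.
Molecular formula: C11H14O2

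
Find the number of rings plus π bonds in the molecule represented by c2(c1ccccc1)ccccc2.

8

Molecular formula from the SMILES: C12H10.
DoU = (2C + 2 + N − H − X)/2 = (2·12 + 2 + 0 − 10 − 0)/2 = 16/2 = 8.
(Structurally: 2 ring(s) + 6 π bond(s) = 8.)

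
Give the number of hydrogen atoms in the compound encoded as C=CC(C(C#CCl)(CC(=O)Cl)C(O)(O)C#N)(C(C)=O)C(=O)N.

12

Hydrogens are implicit in SMILES; fill each atom to its normal valence:
  9 × C: no H
  3 × O: no H
  2 × C: 2 H each → 4
  2 × Cl: no H
  2 × O: 1 H each → 2
  1 × C: 3 H
  1 × C: 1 H
  1 × N: 2 H
  1 × N: no H
  Total hydrogens = 12.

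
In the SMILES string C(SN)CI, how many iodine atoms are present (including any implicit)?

1

The symbol for iodine appears 1 time in the SMILES.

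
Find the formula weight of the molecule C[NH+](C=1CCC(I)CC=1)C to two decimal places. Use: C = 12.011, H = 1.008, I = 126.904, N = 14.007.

252.12

Molecular formula: C8H15IN+.
M = 8×12.011 + 15×1.008 + 1×126.904 + 1×14.007 = 252.12 g/mol.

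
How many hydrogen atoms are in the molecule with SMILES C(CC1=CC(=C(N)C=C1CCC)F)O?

16

Hydrogens are implicit in SMILES; fill each atom to its normal valence:
  4 × C: 2 H each → 8
  4 × C (aromatic): no H
  2 × C (aromatic): 1 H each → 2
  1 × C: 3 H
  1 × F: no H
  1 × N: 2 H
  1 × O: 1 H
  Total hydrogens = 16.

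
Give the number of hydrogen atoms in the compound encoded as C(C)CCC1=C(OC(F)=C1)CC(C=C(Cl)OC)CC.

22

Hydrogens are implicit in SMILES; fill each atom to its normal valence:
  5 × C: 2 H each → 10
  3 × C: 3 H each → 9
  3 × C (aromatic): no H
  2 × C: 1 H each → 2
  1 × C (aromatic): 1 H
  1 × C: no H
  1 × Cl: no H
  1 × F: no H
  1 × O (aromatic): no H
  1 × O: no H
  Total hydrogens = 22.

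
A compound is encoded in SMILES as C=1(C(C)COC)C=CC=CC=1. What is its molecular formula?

Heavy atoms from the SMILES: 10 C, 1 O.
Implicit hydrogens by atom environment:
  5 × C (aromatic): 1 H each → 5
  2 × C: 3 H each → 6
  1 × C: 2 H
  1 × C: 1 H
  1 × C (aromatic): no H
  1 × O: no H
  Total hydrogens = 14.
Molecular formula: C10H14O

C10H14O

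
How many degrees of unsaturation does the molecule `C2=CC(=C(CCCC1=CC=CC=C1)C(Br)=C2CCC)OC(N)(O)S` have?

Molecular formula from the SMILES: C19H24BrNO2S.
DoU = (2C + 2 + N − H − X)/2 = (2·19 + 2 + 1 − 24 − 1)/2 = 16/2 = 8.
(Structurally: 2 ring(s) + 6 π bond(s) = 8.)

8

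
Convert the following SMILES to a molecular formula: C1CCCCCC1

Heavy atoms from the SMILES: 7 C.
Implicit hydrogens by atom environment:
  7 × C: 2 H each → 14
  Total hydrogens = 14.
Molecular formula: C7H14

C7H14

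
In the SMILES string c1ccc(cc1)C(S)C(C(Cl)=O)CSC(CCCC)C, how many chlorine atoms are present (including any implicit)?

1

The symbol for chlorine appears 1 time in the SMILES.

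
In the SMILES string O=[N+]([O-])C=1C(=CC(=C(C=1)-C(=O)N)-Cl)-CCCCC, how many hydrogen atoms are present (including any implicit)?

15

Hydrogens are implicit in SMILES; fill each atom to its normal valence:
  4 × C: 2 H each → 8
  4 × C (aromatic): no H
  2 × C (aromatic): 1 H each → 2
  2 × O: no H
  1 × C: 3 H
  1 × C: no H
  1 × Cl: no H
  1 × N: 2 H
  1 × N (charge +1): no H
  1 × O (charge -1): no H
  Total hydrogens = 15.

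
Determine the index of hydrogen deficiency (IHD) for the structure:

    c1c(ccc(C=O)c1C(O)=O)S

Molecular formula from the SMILES: C8H6O3S.
DoU = (2C + 2 + N − H − X)/2 = (2·8 + 2 + 0 − 6 − 0)/2 = 12/2 = 6.
(Structurally: 1 ring(s) + 5 π bond(s) = 6.)

6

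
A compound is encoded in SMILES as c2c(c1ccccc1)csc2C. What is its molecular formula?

Heavy atoms from the SMILES: 11 C, 1 S.
Implicit hydrogens by atom environment:
  7 × C (aromatic): 1 H each → 7
  3 × C (aromatic): no H
  1 × C: 3 H
  1 × S (aromatic): no H
  Total hydrogens = 10.
Molecular formula: C11H10S

C11H10S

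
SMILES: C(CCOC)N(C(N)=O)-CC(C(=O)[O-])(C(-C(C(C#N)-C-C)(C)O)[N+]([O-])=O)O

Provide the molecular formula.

C15H25N4O8-

Heavy atoms from the SMILES: 15 C, 4 N, 8 O.
Implicit hydrogens by atom environment:
  5 × C: 2 H each → 10
  5 × C: no H
  4 × O: no H
  3 × C: 3 H each → 9
  2 × C: 1 H each → 2
  2 × N: no H
  2 × O: 1 H each → 2
  2 × O (charge -1): no H
  1 × N: 2 H
  1 × N (charge +1): no H
  Total hydrogens = 25.
Net charge -1.
Molecular formula: C15H25N4O8-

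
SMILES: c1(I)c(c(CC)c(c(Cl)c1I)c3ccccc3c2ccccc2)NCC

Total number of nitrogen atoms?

The symbol for nitrogen appears 1 time in the SMILES.

1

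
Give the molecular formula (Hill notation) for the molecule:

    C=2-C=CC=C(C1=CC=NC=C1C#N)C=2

C12H8N2

Heavy atoms from the SMILES: 12 C, 2 N.
Implicit hydrogens by atom environment:
  8 × C (aromatic): 1 H each → 8
  3 × C (aromatic): no H
  1 × C: no H
  1 × N (aromatic): no H
  1 × N: no H
  Total hydrogens = 8.
Molecular formula: C12H8N2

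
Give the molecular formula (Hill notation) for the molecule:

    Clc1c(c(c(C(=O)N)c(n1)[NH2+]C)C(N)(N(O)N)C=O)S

Heavy atoms from the SMILES: 9 C, 1 Cl, 6 N, 3 O, 1 S.
Implicit hydrogens by atom environment:
  5 × C (aromatic): no H
  3 × N: 2 H each → 6
  2 × C: no H
  2 × O: no H
  1 × C: 3 H
  1 × C: 1 H
  1 × Cl: no H
  1 × N (charge +1): 2 H
  1 × N (aromatic): no H
  1 × N: no H
  1 × O: 1 H
  1 × S: 1 H
  Total hydrogens = 14.
Net charge +1.
Molecular formula: C9H14ClN6O3S+

C9H14ClN6O3S+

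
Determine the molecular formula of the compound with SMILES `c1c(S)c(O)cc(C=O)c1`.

Heavy atoms from the SMILES: 7 C, 2 O, 1 S.
Implicit hydrogens by atom environment:
  3 × C (aromatic): 1 H each → 3
  3 × C (aromatic): no H
  1 × C: 1 H
  1 × O: 1 H
  1 × O: no H
  1 × S: 1 H
  Total hydrogens = 6.
Molecular formula: C7H6O2S

C7H6O2S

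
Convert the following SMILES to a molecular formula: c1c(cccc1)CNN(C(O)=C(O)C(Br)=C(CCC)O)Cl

C14H18BrClN2O3

Heavy atoms from the SMILES: 1 Br, 14 C, 1 Cl, 2 N, 3 O.
Implicit hydrogens by atom environment:
  5 × C (aromatic): 1 H each → 5
  4 × C: no H
  3 × C: 2 H each → 6
  3 × O: 1 H each → 3
  1 × Br: no H
  1 × C: 3 H
  1 × C (aromatic): no H
  1 × Cl: no H
  1 × N: 1 H
  1 × N: no H
  Total hydrogens = 18.
Molecular formula: C14H18BrClN2O3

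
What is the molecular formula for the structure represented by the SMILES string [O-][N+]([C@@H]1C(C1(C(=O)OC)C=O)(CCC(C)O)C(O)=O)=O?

C11H15NO8

Heavy atoms from the SMILES: 11 C, 1 N, 8 O.
Implicit hydrogens by atom environment:
  5 × O: no H
  4 × C: no H
  3 × C: 1 H each → 3
  2 × C: 3 H each → 6
  2 × C: 2 H each → 4
  2 × O: 1 H each → 2
  1 × N (charge +1): no H
  1 × O (charge -1): no H
  Total hydrogens = 15.
Molecular formula: C11H15NO8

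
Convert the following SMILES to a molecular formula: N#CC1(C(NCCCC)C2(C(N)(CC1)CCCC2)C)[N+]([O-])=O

C16H28N4O2

Heavy atoms from the SMILES: 16 C, 4 N, 2 O.
Implicit hydrogens by atom environment:
  9 × C: 2 H each → 18
  4 × C: no H
  2 × C: 3 H each → 6
  1 × C: 1 H
  1 × N: 2 H
  1 × N: 1 H
  1 × N: no H
  1 × N (charge +1): no H
  1 × O: no H
  1 × O (charge -1): no H
  Total hydrogens = 28.
Molecular formula: C16H28N4O2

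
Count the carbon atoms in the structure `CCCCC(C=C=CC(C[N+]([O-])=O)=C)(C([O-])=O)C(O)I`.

13

The symbol for carbon appears 13 times in the SMILES.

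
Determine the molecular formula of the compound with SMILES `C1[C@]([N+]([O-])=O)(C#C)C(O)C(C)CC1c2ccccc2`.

C15H17NO3

Heavy atoms from the SMILES: 15 C, 1 N, 3 O.
Implicit hydrogens by atom environment:
  5 × C (aromatic): 1 H each → 5
  4 × C: 1 H each → 4
  2 × C: 2 H each → 4
  2 × C: no H
  1 × C: 3 H
  1 × C (aromatic): no H
  1 × N (charge +1): no H
  1 × O: 1 H
  1 × O: no H
  1 × O (charge -1): no H
  Total hydrogens = 17.
Molecular formula: C15H17NO3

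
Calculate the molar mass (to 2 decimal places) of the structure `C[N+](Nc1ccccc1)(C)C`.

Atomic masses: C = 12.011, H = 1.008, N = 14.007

Molecular formula: C9H15N2+.
M = 9×12.011 + 15×1.008 + 2×14.007 = 151.23 g/mol.

151.23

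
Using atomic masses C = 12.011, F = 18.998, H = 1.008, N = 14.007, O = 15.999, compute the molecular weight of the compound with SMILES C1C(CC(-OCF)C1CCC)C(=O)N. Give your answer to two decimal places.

Molecular formula: C10H18FNO2.
M = 10×12.011 + 1×18.998 + 18×1.008 + 1×14.007 + 2×15.999 = 203.26 g/mol.

203.26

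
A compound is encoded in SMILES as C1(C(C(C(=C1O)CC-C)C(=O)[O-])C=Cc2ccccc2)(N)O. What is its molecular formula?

C17H20NO4-

Heavy atoms from the SMILES: 17 C, 1 N, 4 O.
Implicit hydrogens by atom environment:
  5 × C (aromatic): 1 H each → 5
  4 × C: 1 H each → 4
  4 × C: no H
  2 × C: 2 H each → 4
  2 × O: 1 H each → 2
  1 × C: 3 H
  1 × C (aromatic): no H
  1 × N: 2 H
  1 × O: no H
  1 × O (charge -1): no H
  Total hydrogens = 20.
Net charge -1.
Molecular formula: C17H20NO4-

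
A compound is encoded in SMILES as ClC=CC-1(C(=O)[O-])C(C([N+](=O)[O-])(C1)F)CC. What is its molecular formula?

C9H10ClFNO4-

Heavy atoms from the SMILES: 9 C, 1 Cl, 1 F, 1 N, 4 O.
Implicit hydrogens by atom environment:
  3 × C: 1 H each → 3
  3 × C: no H
  2 × C: 2 H each → 4
  2 × O: no H
  2 × O (charge -1): no H
  1 × C: 3 H
  1 × Cl: no H
  1 × F: no H
  1 × N (charge +1): no H
  Total hydrogens = 10.
Net charge -1.
Molecular formula: C9H10ClFNO4-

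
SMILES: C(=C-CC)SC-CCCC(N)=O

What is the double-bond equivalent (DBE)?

2

Molecular formula from the SMILES: C9H17NOS.
DoU = (2C + 2 + N − H − X)/2 = (2·9 + 2 + 1 − 17 − 0)/2 = 4/2 = 2.
(Structurally: 0 ring(s) + 2 π bond(s) = 2.)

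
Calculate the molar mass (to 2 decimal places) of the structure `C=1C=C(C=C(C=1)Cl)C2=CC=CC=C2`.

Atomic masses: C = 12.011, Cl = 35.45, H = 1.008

Molecular formula: C12H9Cl.
M = 12×12.011 + 1×35.45 + 9×1.008 = 188.65 g/mol.

188.65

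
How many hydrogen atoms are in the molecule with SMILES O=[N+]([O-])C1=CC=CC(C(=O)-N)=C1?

Hydrogens are implicit in SMILES; fill each atom to its normal valence:
  4 × C (aromatic): 1 H each → 4
  2 × C (aromatic): no H
  2 × O: no H
  1 × C: no H
  1 × N: 2 H
  1 × N (charge +1): no H
  1 × O (charge -1): no H
  Total hydrogens = 6.

6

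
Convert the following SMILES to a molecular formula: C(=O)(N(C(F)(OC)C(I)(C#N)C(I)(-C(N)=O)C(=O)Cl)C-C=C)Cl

Heavy atoms from the SMILES: 11 C, 2 Cl, 1 F, 2 I, 3 N, 4 O.
Implicit hydrogens by atom environment:
  7 × C: no H
  4 × O: no H
  2 × C: 2 H each → 4
  2 × Cl: no H
  2 × I: no H
  2 × N: no H
  1 × C: 3 H
  1 × C: 1 H
  1 × F: no H
  1 × N: 2 H
  Total hydrogens = 10.
Molecular formula: C11H10Cl2FI2N3O4

C11H10Cl2FI2N3O4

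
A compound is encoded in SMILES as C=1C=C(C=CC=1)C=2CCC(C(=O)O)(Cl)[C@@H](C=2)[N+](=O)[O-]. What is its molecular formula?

C13H12ClNO4

Heavy atoms from the SMILES: 13 C, 1 Cl, 1 N, 4 O.
Implicit hydrogens by atom environment:
  5 × C (aromatic): 1 H each → 5
  3 × C: no H
  2 × C: 2 H each → 4
  2 × C: 1 H each → 2
  2 × O: no H
  1 × C (aromatic): no H
  1 × Cl: no H
  1 × N (charge +1): no H
  1 × O: 1 H
  1 × O (charge -1): no H
  Total hydrogens = 12.
Molecular formula: C13H12ClNO4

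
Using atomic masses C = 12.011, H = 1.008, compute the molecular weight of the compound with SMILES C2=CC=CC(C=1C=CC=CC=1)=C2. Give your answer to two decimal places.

154.21

Molecular formula: C12H10.
M = 12×12.011 + 10×1.008 = 154.21 g/mol.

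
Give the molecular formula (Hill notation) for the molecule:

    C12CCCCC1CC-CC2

C10H18

Heavy atoms from the SMILES: 10 C.
Implicit hydrogens by atom environment:
  8 × C: 2 H each → 16
  2 × C: 1 H each → 2
  Total hydrogens = 18.
Molecular formula: C10H18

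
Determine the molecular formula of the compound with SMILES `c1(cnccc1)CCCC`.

Heavy atoms from the SMILES: 9 C, 1 N.
Implicit hydrogens by atom environment:
  4 × C (aromatic): 1 H each → 4
  3 × C: 2 H each → 6
  1 × C: 3 H
  1 × C (aromatic): no H
  1 × N (aromatic): no H
  Total hydrogens = 13.
Molecular formula: C9H13N

C9H13N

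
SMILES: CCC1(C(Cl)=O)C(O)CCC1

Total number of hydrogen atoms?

13

Hydrogens are implicit in SMILES; fill each atom to its normal valence:
  4 × C: 2 H each → 8
  2 × C: no H
  1 × C: 3 H
  1 × C: 1 H
  1 × Cl: no H
  1 × O: 1 H
  1 × O: no H
  Total hydrogens = 13.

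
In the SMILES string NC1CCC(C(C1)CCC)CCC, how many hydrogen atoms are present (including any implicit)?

25

Hydrogens are implicit in SMILES; fill each atom to its normal valence:
  7 × C: 2 H each → 14
  3 × C: 1 H each → 3
  2 × C: 3 H each → 6
  1 × N: 2 H
  Total hydrogens = 25.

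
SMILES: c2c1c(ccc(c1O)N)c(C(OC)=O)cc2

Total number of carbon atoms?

12

The symbol for carbon appears 12 times in the SMILES. Lowercase c denotes aromatic carbon and counts toward C.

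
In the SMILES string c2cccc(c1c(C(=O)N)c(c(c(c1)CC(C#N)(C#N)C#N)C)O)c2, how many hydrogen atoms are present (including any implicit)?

14

Hydrogens are implicit in SMILES; fill each atom to its normal valence:
  6 × C (aromatic): 1 H each → 6
  6 × C (aromatic): no H
  5 × C: no H
  3 × N: no H
  1 × C: 3 H
  1 × C: 2 H
  1 × N: 2 H
  1 × O: 1 H
  1 × O: no H
  Total hydrogens = 14.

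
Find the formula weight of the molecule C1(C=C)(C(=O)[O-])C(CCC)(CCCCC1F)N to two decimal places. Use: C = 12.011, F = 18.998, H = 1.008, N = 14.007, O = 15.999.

242.31

Molecular formula: C13H21FNO2-.
M = 13×12.011 + 1×18.998 + 21×1.008 + 1×14.007 + 2×15.999 = 242.31 g/mol.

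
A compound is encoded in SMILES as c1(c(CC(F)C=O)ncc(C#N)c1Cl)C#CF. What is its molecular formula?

C11H5ClF2N2O

Heavy atoms from the SMILES: 11 C, 1 Cl, 2 F, 2 N, 1 O.
Implicit hydrogens by atom environment:
  4 × C (aromatic): no H
  3 × C: no H
  2 × C: 1 H each → 2
  2 × F: no H
  1 × C: 2 H
  1 × C (aromatic): 1 H
  1 × Cl: no H
  1 × N (aromatic): no H
  1 × N: no H
  1 × O: no H
  Total hydrogens = 5.
Molecular formula: C11H5ClF2N2O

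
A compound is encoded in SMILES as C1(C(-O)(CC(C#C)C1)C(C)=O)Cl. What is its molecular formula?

C9H11ClO2

Heavy atoms from the SMILES: 9 C, 1 Cl, 2 O.
Implicit hydrogens by atom environment:
  3 × C: 1 H each → 3
  3 × C: no H
  2 × C: 2 H each → 4
  1 × C: 3 H
  1 × Cl: no H
  1 × O: 1 H
  1 × O: no H
  Total hydrogens = 11.
Molecular formula: C9H11ClO2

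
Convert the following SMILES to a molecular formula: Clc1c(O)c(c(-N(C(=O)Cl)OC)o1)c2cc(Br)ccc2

Heavy atoms from the SMILES: 1 Br, 12 C, 2 Cl, 1 N, 4 O.
Implicit hydrogens by atom environment:
  6 × C (aromatic): no H
  4 × C (aromatic): 1 H each → 4
  2 × Cl: no H
  2 × O: no H
  1 × Br: no H
  1 × C: 3 H
  1 × C: no H
  1 × N: no H
  1 × O: 1 H
  1 × O (aromatic): no H
  Total hydrogens = 8.
Molecular formula: C12H8BrCl2NO4

C12H8BrCl2NO4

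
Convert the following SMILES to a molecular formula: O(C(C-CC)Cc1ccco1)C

C10H16O2

Heavy atoms from the SMILES: 10 C, 2 O.
Implicit hydrogens by atom environment:
  3 × C: 2 H each → 6
  3 × C (aromatic): 1 H each → 3
  2 × C: 3 H each → 6
  1 × C: 1 H
  1 × C (aromatic): no H
  1 × O (aromatic): no H
  1 × O: no H
  Total hydrogens = 16.
Molecular formula: C10H16O2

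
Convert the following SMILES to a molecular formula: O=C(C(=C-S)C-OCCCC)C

Heavy atoms from the SMILES: 9 C, 2 O, 1 S.
Implicit hydrogens by atom environment:
  4 × C: 2 H each → 8
  2 × C: 3 H each → 6
  2 × C: no H
  2 × O: no H
  1 × C: 1 H
  1 × S: 1 H
  Total hydrogens = 16.
Molecular formula: C9H16O2S

C9H16O2S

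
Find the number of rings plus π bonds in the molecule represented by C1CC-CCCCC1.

Molecular formula from the SMILES: C8H16.
DoU = (2C + 2 + N − H − X)/2 = (2·8 + 2 + 0 − 16 − 0)/2 = 2/2 = 1.
(Structurally: 1 ring(s) + 0 π bond(s) = 1.)

1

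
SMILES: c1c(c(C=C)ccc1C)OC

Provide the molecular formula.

C10H12O

Heavy atoms from the SMILES: 10 C, 1 O.
Implicit hydrogens by atom environment:
  3 × C (aromatic): 1 H each → 3
  3 × C (aromatic): no H
  2 × C: 3 H each → 6
  1 × C: 2 H
  1 × C: 1 H
  1 × O: no H
  Total hydrogens = 12.
Molecular formula: C10H12O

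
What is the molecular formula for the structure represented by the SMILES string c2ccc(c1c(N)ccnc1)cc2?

Heavy atoms from the SMILES: 11 C, 2 N.
Implicit hydrogens by atom environment:
  8 × C (aromatic): 1 H each → 8
  3 × C (aromatic): no H
  1 × N: 2 H
  1 × N (aromatic): no H
  Total hydrogens = 10.
Molecular formula: C11H10N2

C11H10N2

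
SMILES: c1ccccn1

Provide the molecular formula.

C5H5N

Heavy atoms from the SMILES: 5 C, 1 N.
Implicit hydrogens by atom environment:
  5 × C (aromatic): 1 H each → 5
  1 × N (aromatic): no H
  Total hydrogens = 5.
Molecular formula: C5H5N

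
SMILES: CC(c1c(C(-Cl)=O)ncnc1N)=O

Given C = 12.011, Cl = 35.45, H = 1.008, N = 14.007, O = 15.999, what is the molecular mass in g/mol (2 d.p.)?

199.59

Molecular formula: C7H6ClN3O2.
M = 7×12.011 + 1×35.45 + 6×1.008 + 3×14.007 + 2×15.999 = 199.59 g/mol.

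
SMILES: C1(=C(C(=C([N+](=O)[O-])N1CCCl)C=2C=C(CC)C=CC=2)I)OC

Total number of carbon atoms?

15

The symbol for carbon appears 15 times in the SMILES. (Cl is a single chlorine, not C + l.)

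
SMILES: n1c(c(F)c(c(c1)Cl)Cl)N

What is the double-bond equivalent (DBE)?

Molecular formula from the SMILES: C5H3Cl2FN2.
DoU = (2C + 2 + N − H − X)/2 = (2·5 + 2 + 2 − 3 − 3)/2 = 8/2 = 4.
(Structurally: 1 ring(s) + 3 π bond(s) = 4.)

4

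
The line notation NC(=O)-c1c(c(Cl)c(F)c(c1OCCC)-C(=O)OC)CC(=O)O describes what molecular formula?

C14H15ClFNO6

Heavy atoms from the SMILES: 14 C, 1 Cl, 1 F, 1 N, 6 O.
Implicit hydrogens by atom environment:
  6 × C (aromatic): no H
  5 × O: no H
  3 × C: 2 H each → 6
  3 × C: no H
  2 × C: 3 H each → 6
  1 × Cl: no H
  1 × F: no H
  1 × N: 2 H
  1 × O: 1 H
  Total hydrogens = 15.
Molecular formula: C14H15ClFNO6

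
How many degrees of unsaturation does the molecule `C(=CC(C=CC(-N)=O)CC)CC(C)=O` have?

Molecular formula from the SMILES: C11H17NO2.
DoU = (2C + 2 + N − H − X)/2 = (2·11 + 2 + 1 − 17 − 0)/2 = 8/2 = 4.
(Structurally: 0 ring(s) + 4 π bond(s) = 4.)

4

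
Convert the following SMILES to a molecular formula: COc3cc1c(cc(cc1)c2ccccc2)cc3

C17H14O

Heavy atoms from the SMILES: 17 C, 1 O.
Implicit hydrogens by atom environment:
  11 × C (aromatic): 1 H each → 11
  5 × C (aromatic): no H
  1 × C: 3 H
  1 × O: no H
  Total hydrogens = 14.
Molecular formula: C17H14O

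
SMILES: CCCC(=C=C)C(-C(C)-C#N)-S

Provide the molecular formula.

Heavy atoms from the SMILES: 10 C, 1 N, 1 S.
Implicit hydrogens by atom environment:
  3 × C: 2 H each → 6
  3 × C: no H
  2 × C: 3 H each → 6
  2 × C: 1 H each → 2
  1 × N: no H
  1 × S: 1 H
  Total hydrogens = 15.
Molecular formula: C10H15NS

C10H15NS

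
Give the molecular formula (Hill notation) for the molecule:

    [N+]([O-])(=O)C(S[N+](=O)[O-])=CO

Heavy atoms from the SMILES: 2 C, 2 N, 5 O, 1 S.
Implicit hydrogens by atom environment:
  2 × N (charge +1): no H
  2 × O: no H
  2 × O (charge -1): no H
  1 × C: 1 H
  1 × C: no H
  1 × O: 1 H
  1 × S: no H
  Total hydrogens = 2.
Molecular formula: C2H2N2O5S

C2H2N2O5S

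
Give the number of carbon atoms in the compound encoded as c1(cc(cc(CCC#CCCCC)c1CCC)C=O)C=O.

19

The symbol for carbon appears 19 times in the SMILES. Lowercase c denotes aromatic carbon and counts toward C.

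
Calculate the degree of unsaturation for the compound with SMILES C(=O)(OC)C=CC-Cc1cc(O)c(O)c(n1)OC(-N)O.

Molecular formula from the SMILES: C12H16N2O6.
DoU = (2C + 2 + N − H − X)/2 = (2·12 + 2 + 2 − 16 − 0)/2 = 12/2 = 6.
(Structurally: 1 ring(s) + 5 π bond(s) = 6.)

6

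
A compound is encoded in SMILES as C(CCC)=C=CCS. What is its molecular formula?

Heavy atoms from the SMILES: 7 C, 1 S.
Implicit hydrogens by atom environment:
  3 × C: 2 H each → 6
  2 × C: 1 H each → 2
  1 × C: 3 H
  1 × C: no H
  1 × S: 1 H
  Total hydrogens = 12.
Molecular formula: C7H12S

C7H12S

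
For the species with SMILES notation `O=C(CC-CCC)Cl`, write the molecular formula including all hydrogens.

C6H11ClO

Heavy atoms from the SMILES: 6 C, 1 Cl, 1 O.
Implicit hydrogens by atom environment:
  4 × C: 2 H each → 8
  1 × C: 3 H
  1 × C: no H
  1 × Cl: no H
  1 × O: no H
  Total hydrogens = 11.
Molecular formula: C6H11ClO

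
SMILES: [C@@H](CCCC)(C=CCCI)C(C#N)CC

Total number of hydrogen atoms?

22

Hydrogens are implicit in SMILES; fill each atom to its normal valence:
  6 × C: 2 H each → 12
  4 × C: 1 H each → 4
  2 × C: 3 H each → 6
  1 × C: no H
  1 × I: no H
  1 × N: no H
  Total hydrogens = 22.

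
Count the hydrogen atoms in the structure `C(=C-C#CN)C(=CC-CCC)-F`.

Hydrogens are implicit in SMILES; fill each atom to its normal valence:
  3 × C: 2 H each → 6
  3 × C: 1 H each → 3
  3 × C: no H
  1 × C: 3 H
  1 × F: no H
  1 × N: 2 H
  Total hydrogens = 14.

14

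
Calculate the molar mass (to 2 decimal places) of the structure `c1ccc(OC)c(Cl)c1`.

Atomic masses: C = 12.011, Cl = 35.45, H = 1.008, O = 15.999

142.58

Molecular formula: C7H7ClO.
M = 7×12.011 + 1×35.45 + 7×1.008 + 1×15.999 = 142.58 g/mol.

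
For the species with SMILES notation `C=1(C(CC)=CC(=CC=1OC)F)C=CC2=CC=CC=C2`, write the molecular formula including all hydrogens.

C17H17FO

Heavy atoms from the SMILES: 17 C, 1 F, 1 O.
Implicit hydrogens by atom environment:
  7 × C (aromatic): 1 H each → 7
  5 × C (aromatic): no H
  2 × C: 3 H each → 6
  2 × C: 1 H each → 2
  1 × C: 2 H
  1 × F: no H
  1 × O: no H
  Total hydrogens = 17.
Molecular formula: C17H17FO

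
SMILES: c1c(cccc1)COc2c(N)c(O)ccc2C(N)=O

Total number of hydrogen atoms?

14

Hydrogens are implicit in SMILES; fill each atom to its normal valence:
  7 × C (aromatic): 1 H each → 7
  5 × C (aromatic): no H
  2 × N: 2 H each → 4
  2 × O: no H
  1 × C: 2 H
  1 × C: no H
  1 × O: 1 H
  Total hydrogens = 14.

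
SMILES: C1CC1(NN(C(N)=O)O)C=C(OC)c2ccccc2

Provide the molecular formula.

C13H17N3O3

Heavy atoms from the SMILES: 13 C, 3 N, 3 O.
Implicit hydrogens by atom environment:
  5 × C (aromatic): 1 H each → 5
  3 × C: no H
  2 × C: 2 H each → 4
  2 × O: no H
  1 × C: 3 H
  1 × C: 1 H
  1 × C (aromatic): no H
  1 × N: 2 H
  1 × N: 1 H
  1 × N: no H
  1 × O: 1 H
  Total hydrogens = 17.
Molecular formula: C13H17N3O3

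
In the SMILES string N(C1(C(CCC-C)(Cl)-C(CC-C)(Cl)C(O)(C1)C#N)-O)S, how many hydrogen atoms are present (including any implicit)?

22

Hydrogens are implicit in SMILES; fill each atom to its normal valence:
  6 × C: 2 H each → 12
  5 × C: no H
  2 × C: 3 H each → 6
  2 × Cl: no H
  2 × O: 1 H each → 2
  1 × N: 1 H
  1 × N: no H
  1 × S: 1 H
  Total hydrogens = 22.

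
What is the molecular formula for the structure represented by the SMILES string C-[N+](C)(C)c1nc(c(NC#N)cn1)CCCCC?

Heavy atoms from the SMILES: 13 C, 5 N.
Implicit hydrogens by atom environment:
  4 × C: 3 H each → 12
  4 × C: 2 H each → 8
  3 × C (aromatic): no H
  2 × N (aromatic): no H
  1 × C (aromatic): 1 H
  1 × C: no H
  1 × N: 1 H
  1 × N: no H
  1 × N (charge +1): no H
  Total hydrogens = 22.
Net charge +1.
Molecular formula: C13H22N5+

C13H22N5+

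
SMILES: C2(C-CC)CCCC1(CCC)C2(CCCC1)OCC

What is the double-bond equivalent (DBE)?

2

Molecular formula from the SMILES: C18H34O.
DoU = (2C + 2 + N − H − X)/2 = (2·18 + 2 + 0 − 34 − 0)/2 = 4/2 = 2.
(Structurally: 2 ring(s) + 0 π bond(s) = 2.)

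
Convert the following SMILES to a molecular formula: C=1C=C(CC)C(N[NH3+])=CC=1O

C8H13N2O+

Heavy atoms from the SMILES: 8 C, 2 N, 1 O.
Implicit hydrogens by atom environment:
  3 × C (aromatic): 1 H each → 3
  3 × C (aromatic): no H
  1 × C: 3 H
  1 × C: 2 H
  1 × N (charge +1): 3 H
  1 × N: 1 H
  1 × O: 1 H
  Total hydrogens = 13.
Net charge +1.
Molecular formula: C8H13N2O+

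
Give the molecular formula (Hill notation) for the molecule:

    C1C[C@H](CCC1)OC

C7H14O

Heavy atoms from the SMILES: 7 C, 1 O.
Implicit hydrogens by atom environment:
  5 × C: 2 H each → 10
  1 × C: 3 H
  1 × C: 1 H
  1 × O: no H
  Total hydrogens = 14.
Molecular formula: C7H14O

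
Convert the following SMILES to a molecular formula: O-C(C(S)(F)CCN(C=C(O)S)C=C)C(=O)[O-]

Heavy atoms from the SMILES: 9 C, 1 F, 1 N, 4 O, 2 S.
Implicit hydrogens by atom environment:
  3 × C: 2 H each → 6
  3 × C: 1 H each → 3
  3 × C: no H
  2 × O: 1 H each → 2
  2 × S: 1 H each → 2
  1 × F: no H
  1 × N: no H
  1 × O: no H
  1 × O (charge -1): no H
  Total hydrogens = 13.
Net charge -1.
Molecular formula: C9H13FNO4S2-

C9H13FNO4S2-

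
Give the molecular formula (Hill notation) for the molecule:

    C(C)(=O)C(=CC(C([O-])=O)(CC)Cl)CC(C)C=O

C12H16ClO4-

Heavy atoms from the SMILES: 12 C, 1 Cl, 4 O.
Implicit hydrogens by atom environment:
  4 × C: no H
  3 × C: 3 H each → 9
  3 × C: 1 H each → 3
  3 × O: no H
  2 × C: 2 H each → 4
  1 × Cl: no H
  1 × O (charge -1): no H
  Total hydrogens = 16.
Net charge -1.
Molecular formula: C12H16ClO4-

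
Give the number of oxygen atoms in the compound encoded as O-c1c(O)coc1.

3

The symbol for oxygen appears 3 times in the SMILES.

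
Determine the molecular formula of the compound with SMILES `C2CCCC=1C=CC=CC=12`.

Heavy atoms from the SMILES: 10 C.
Implicit hydrogens by atom environment:
  4 × C: 2 H each → 8
  4 × C (aromatic): 1 H each → 4
  2 × C (aromatic): no H
  Total hydrogens = 12.
Molecular formula: C10H12

C10H12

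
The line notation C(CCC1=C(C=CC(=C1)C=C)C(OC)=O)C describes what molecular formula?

Heavy atoms from the SMILES: 14 C, 2 O.
Implicit hydrogens by atom environment:
  4 × C: 2 H each → 8
  3 × C (aromatic): 1 H each → 3
  3 × C (aromatic): no H
  2 × C: 3 H each → 6
  2 × O: no H
  1 × C: 1 H
  1 × C: no H
  Total hydrogens = 18.
Molecular formula: C14H18O2

C14H18O2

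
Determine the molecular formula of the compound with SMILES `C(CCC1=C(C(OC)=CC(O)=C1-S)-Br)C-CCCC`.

Heavy atoms from the SMILES: 1 Br, 15 C, 2 O, 1 S.
Implicit hydrogens by atom environment:
  7 × C: 2 H each → 14
  5 × C (aromatic): no H
  2 × C: 3 H each → 6
  1 × Br: no H
  1 × C (aromatic): 1 H
  1 × O: 1 H
  1 × O: no H
  1 × S: 1 H
  Total hydrogens = 23.
Molecular formula: C15H23BrO2S

C15H23BrO2S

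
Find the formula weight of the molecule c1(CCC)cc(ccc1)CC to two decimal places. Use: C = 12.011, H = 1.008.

Molecular formula: C11H16.
M = 11×12.011 + 16×1.008 = 148.25 g/mol.

148.25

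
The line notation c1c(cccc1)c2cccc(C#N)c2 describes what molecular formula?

Heavy atoms from the SMILES: 13 C, 1 N.
Implicit hydrogens by atom environment:
  9 × C (aromatic): 1 H each → 9
  3 × C (aromatic): no H
  1 × C: no H
  1 × N: no H
  Total hydrogens = 9.
Molecular formula: C13H9N

C13H9N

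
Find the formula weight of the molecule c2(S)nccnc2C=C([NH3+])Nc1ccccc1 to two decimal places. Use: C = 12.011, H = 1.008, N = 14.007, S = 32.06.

Molecular formula: C12H13N4S+.
M = 12×12.011 + 13×1.008 + 4×14.007 + 1×32.06 = 245.32 g/mol.

245.32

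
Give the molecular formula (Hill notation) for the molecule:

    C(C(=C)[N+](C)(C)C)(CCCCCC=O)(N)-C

Heavy atoms from the SMILES: 13 C, 2 N, 1 O.
Implicit hydrogens by atom environment:
  6 × C: 2 H each → 12
  4 × C: 3 H each → 12
  2 × C: no H
  1 × C: 1 H
  1 × N: 2 H
  1 × N (charge +1): no H
  1 × O: no H
  Total hydrogens = 27.
Net charge +1.
Molecular formula: C13H27N2O+

C13H27N2O+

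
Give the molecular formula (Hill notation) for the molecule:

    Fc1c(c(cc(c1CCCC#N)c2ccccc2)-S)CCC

Heavy atoms from the SMILES: 19 C, 1 F, 1 N, 1 S.
Implicit hydrogens by atom environment:
  6 × C (aromatic): 1 H each → 6
  6 × C (aromatic): no H
  5 × C: 2 H each → 10
  1 × C: 3 H
  1 × C: no H
  1 × F: no H
  1 × N: no H
  1 × S: 1 H
  Total hydrogens = 20.
Molecular formula: C19H20FNS

C19H20FNS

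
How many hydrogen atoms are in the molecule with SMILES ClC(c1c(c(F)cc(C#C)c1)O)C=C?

8

Hydrogens are implicit in SMILES; fill each atom to its normal valence:
  4 × C (aromatic): no H
  3 × C: 1 H each → 3
  2 × C (aromatic): 1 H each → 2
  1 × C: 2 H
  1 × C: no H
  1 × Cl: no H
  1 × F: no H
  1 × O: 1 H
  Total hydrogens = 8.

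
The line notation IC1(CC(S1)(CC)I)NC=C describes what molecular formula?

Heavy atoms from the SMILES: 7 C, 2 I, 1 N, 1 S.
Implicit hydrogens by atom environment:
  3 × C: 2 H each → 6
  2 × C: no H
  2 × I: no H
  1 × C: 3 H
  1 × C: 1 H
  1 × N: 1 H
  1 × S: no H
  Total hydrogens = 11.
Molecular formula: C7H11I2NS

C7H11I2NS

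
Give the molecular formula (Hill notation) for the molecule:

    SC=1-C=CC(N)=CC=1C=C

C8H9NS

Heavy atoms from the SMILES: 8 C, 1 N, 1 S.
Implicit hydrogens by atom environment:
  3 × C (aromatic): 1 H each → 3
  3 × C (aromatic): no H
  1 × C: 2 H
  1 × C: 1 H
  1 × N: 2 H
  1 × S: 1 H
  Total hydrogens = 9.
Molecular formula: C8H9NS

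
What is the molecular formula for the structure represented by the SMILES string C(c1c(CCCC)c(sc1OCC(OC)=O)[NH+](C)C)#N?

C14H21N2O3S+

Heavy atoms from the SMILES: 14 C, 2 N, 3 O, 1 S.
Implicit hydrogens by atom environment:
  4 × C: 3 H each → 12
  4 × C: 2 H each → 8
  4 × C (aromatic): no H
  3 × O: no H
  2 × C: no H
  1 × N (charge +1): 1 H
  1 × N: no H
  1 × S (aromatic): no H
  Total hydrogens = 21.
Net charge +1.
Molecular formula: C14H21N2O3S+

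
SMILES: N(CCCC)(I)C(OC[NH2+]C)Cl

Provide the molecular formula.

C7H17ClIN2O+

Heavy atoms from the SMILES: 7 C, 1 Cl, 1 I, 2 N, 1 O.
Implicit hydrogens by atom environment:
  4 × C: 2 H each → 8
  2 × C: 3 H each → 6
  1 × C: 1 H
  1 × Cl: no H
  1 × I: no H
  1 × N (charge +1): 2 H
  1 × N: no H
  1 × O: no H
  Total hydrogens = 17.
Net charge +1.
Molecular formula: C7H17ClIN2O+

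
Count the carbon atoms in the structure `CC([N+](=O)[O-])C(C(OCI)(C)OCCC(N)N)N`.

The symbol for carbon appears 9 times in the SMILES.

9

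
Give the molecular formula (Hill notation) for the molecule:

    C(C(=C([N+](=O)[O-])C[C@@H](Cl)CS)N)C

Heavy atoms from the SMILES: 7 C, 1 Cl, 2 N, 2 O, 1 S.
Implicit hydrogens by atom environment:
  3 × C: 2 H each → 6
  2 × C: no H
  1 × C: 3 H
  1 × C: 1 H
  1 × Cl: no H
  1 × N: 2 H
  1 × N (charge +1): no H
  1 × O: no H
  1 × O (charge -1): no H
  1 × S: 1 H
  Total hydrogens = 13.
Molecular formula: C7H13ClN2O2S

C7H13ClN2O2S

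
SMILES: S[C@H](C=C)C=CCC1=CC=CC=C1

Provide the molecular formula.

C12H14S

Heavy atoms from the SMILES: 12 C, 1 S.
Implicit hydrogens by atom environment:
  5 × C (aromatic): 1 H each → 5
  4 × C: 1 H each → 4
  2 × C: 2 H each → 4
  1 × C (aromatic): no H
  1 × S: 1 H
  Total hydrogens = 14.
Molecular formula: C12H14S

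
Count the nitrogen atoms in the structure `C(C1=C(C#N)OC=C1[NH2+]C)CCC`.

2

The symbol for nitrogen appears 2 times in the SMILES.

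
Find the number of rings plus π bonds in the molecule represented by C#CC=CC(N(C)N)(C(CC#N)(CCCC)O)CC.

5

Molecular formula from the SMILES: C15H25N3O.
DoU = (2C + 2 + N − H − X)/2 = (2·15 + 2 + 3 − 25 − 0)/2 = 10/2 = 5.
(Structurally: 0 ring(s) + 5 π bond(s) = 5.)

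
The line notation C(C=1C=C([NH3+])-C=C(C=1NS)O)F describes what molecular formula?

C7H10FN2OS+

Heavy atoms from the SMILES: 7 C, 1 F, 2 N, 1 O, 1 S.
Implicit hydrogens by atom environment:
  4 × C (aromatic): no H
  2 × C (aromatic): 1 H each → 2
  1 × C: 2 H
  1 × F: no H
  1 × N (charge +1): 3 H
  1 × N: 1 H
  1 × O: 1 H
  1 × S: 1 H
  Total hydrogens = 10.
Net charge +1.
Molecular formula: C7H10FN2OS+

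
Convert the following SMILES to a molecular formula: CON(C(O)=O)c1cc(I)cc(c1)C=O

Heavy atoms from the SMILES: 9 C, 1 I, 1 N, 4 O.
Implicit hydrogens by atom environment:
  3 × C (aromatic): 1 H each → 3
  3 × C (aromatic): no H
  3 × O: no H
  1 × C: 3 H
  1 × C: 1 H
  1 × C: no H
  1 × I: no H
  1 × N: no H
  1 × O: 1 H
  Total hydrogens = 8.
Molecular formula: C9H8INO4

C9H8INO4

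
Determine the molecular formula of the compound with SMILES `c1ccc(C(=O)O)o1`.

Heavy atoms from the SMILES: 5 C, 3 O.
Implicit hydrogens by atom environment:
  3 × C (aromatic): 1 H each → 3
  1 × C (aromatic): no H
  1 × C: no H
  1 × O: 1 H
  1 × O (aromatic): no H
  1 × O: no H
  Total hydrogens = 4.
Molecular formula: C5H4O3

C5H4O3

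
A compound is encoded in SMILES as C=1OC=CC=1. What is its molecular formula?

Heavy atoms from the SMILES: 4 C, 1 O.
Implicit hydrogens by atom environment:
  4 × C (aromatic): 1 H each → 4
  1 × O (aromatic): no H
  Total hydrogens = 4.
Molecular formula: C4H4O

C4H4O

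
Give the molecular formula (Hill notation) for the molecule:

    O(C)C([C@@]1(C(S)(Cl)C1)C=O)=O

Heavy atoms from the SMILES: 6 C, 1 Cl, 3 O, 1 S.
Implicit hydrogens by atom environment:
  3 × C: no H
  3 × O: no H
  1 × C: 3 H
  1 × C: 2 H
  1 × C: 1 H
  1 × Cl: no H
  1 × S: 1 H
  Total hydrogens = 7.
Molecular formula: C6H7ClO3S

C6H7ClO3S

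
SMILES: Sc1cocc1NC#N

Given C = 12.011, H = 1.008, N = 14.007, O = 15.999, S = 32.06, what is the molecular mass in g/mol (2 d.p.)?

Molecular formula: C5H4N2OS.
M = 5×12.011 + 4×1.008 + 2×14.007 + 1×15.999 + 1×32.06 = 140.16 g/mol.

140.16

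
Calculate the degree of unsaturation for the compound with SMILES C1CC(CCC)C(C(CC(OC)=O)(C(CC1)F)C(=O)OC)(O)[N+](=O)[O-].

4

Molecular formula from the SMILES: C16H26FNO7.
DoU = (2C + 2 + N − H − X)/2 = (2·16 + 2 + 1 − 26 − 1)/2 = 8/2 = 4.
(Structurally: 1 ring(s) + 3 π bond(s) = 4.)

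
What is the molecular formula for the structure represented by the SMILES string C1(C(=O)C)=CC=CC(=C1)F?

Heavy atoms from the SMILES: 8 C, 1 F, 1 O.
Implicit hydrogens by atom environment:
  4 × C (aromatic): 1 H each → 4
  2 × C (aromatic): no H
  1 × C: 3 H
  1 × C: no H
  1 × F: no H
  1 × O: no H
  Total hydrogens = 7.
Molecular formula: C8H7FO

C8H7FO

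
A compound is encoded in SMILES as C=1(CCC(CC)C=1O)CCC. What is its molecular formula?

C10H18O

Heavy atoms from the SMILES: 10 C, 1 O.
Implicit hydrogens by atom environment:
  5 × C: 2 H each → 10
  2 × C: 3 H each → 6
  2 × C: no H
  1 × C: 1 H
  1 × O: 1 H
  Total hydrogens = 18.
Molecular formula: C10H18O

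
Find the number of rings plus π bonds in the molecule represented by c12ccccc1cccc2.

7

Molecular formula from the SMILES: C10H8.
DoU = (2C + 2 + N − H − X)/2 = (2·10 + 2 + 0 − 8 − 0)/2 = 14/2 = 7.
(Structurally: 2 ring(s) + 5 π bond(s) = 7.)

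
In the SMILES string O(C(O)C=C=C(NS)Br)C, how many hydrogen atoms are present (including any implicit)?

8

Hydrogens are implicit in SMILES; fill each atom to its normal valence:
  2 × C: 1 H each → 2
  2 × C: no H
  1 × Br: no H
  1 × C: 3 H
  1 × N: 1 H
  1 × O: 1 H
  1 × O: no H
  1 × S: 1 H
  Total hydrogens = 8.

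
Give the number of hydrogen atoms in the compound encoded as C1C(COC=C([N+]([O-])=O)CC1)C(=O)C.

Hydrogens are implicit in SMILES; fill each atom to its normal valence:
  4 × C: 2 H each → 8
  3 × O: no H
  2 × C: 1 H each → 2
  2 × C: no H
  1 × C: 3 H
  1 × N (charge +1): no H
  1 × O (charge -1): no H
  Total hydrogens = 13.

13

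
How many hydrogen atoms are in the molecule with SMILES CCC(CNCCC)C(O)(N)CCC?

Hydrogens are implicit in SMILES; fill each atom to its normal valence:
  6 × C: 2 H each → 12
  3 × C: 3 H each → 9
  1 × C: 1 H
  1 × C: no H
  1 × N: 2 H
  1 × N: 1 H
  1 × O: 1 H
  Total hydrogens = 26.

26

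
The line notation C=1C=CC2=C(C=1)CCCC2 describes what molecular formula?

Heavy atoms from the SMILES: 10 C.
Implicit hydrogens by atom environment:
  4 × C: 2 H each → 8
  4 × C (aromatic): 1 H each → 4
  2 × C (aromatic): no H
  Total hydrogens = 12.
Molecular formula: C10H12

C10H12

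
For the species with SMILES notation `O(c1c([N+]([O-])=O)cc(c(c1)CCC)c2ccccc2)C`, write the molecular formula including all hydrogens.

C16H17NO3

Heavy atoms from the SMILES: 16 C, 1 N, 3 O.
Implicit hydrogens by atom environment:
  7 × C (aromatic): 1 H each → 7
  5 × C (aromatic): no H
  2 × C: 3 H each → 6
  2 × C: 2 H each → 4
  2 × O: no H
  1 × N (charge +1): no H
  1 × O (charge -1): no H
  Total hydrogens = 17.
Molecular formula: C16H17NO3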